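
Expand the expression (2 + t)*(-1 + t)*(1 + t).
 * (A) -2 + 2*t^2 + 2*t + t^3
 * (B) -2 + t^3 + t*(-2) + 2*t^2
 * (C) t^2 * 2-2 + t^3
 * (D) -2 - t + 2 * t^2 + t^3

Expanding (2 + t)*(-1 + t)*(1 + t):
= -2 - t + 2 * t^2 + t^3
D) -2 - t + 2 * t^2 + t^3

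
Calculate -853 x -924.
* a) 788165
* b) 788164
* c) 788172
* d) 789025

-853 * -924 = 788172
c) 788172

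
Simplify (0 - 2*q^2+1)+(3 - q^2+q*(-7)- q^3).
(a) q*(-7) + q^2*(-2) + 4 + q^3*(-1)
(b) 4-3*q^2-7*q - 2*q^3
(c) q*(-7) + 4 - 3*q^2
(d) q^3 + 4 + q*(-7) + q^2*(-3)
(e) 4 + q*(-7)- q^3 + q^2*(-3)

Adding the polynomials and combining like terms:
(0 - 2*q^2 + 1) + (3 - q^2 + q*(-7) - q^3)
= 4 + q*(-7)- q^3 + q^2*(-3)
e) 4 + q*(-7)- q^3 + q^2*(-3)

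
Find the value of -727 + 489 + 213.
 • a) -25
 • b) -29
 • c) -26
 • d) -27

First: -727 + 489 = -238
Then: -238 + 213 = -25
a) -25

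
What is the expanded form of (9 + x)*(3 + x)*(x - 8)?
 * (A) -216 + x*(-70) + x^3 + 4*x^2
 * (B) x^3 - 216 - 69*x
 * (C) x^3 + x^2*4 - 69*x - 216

Expanding (9 + x)*(3 + x)*(x - 8):
= x^3 + x^2*4 - 69*x - 216
C) x^3 + x^2*4 - 69*x - 216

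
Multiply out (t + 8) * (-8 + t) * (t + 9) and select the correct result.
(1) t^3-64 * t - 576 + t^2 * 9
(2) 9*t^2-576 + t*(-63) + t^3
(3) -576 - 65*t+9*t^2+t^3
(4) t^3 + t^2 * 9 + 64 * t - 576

Expanding (t + 8) * (-8 + t) * (t + 9):
= t^3-64 * t - 576 + t^2 * 9
1) t^3-64 * t - 576 + t^2 * 9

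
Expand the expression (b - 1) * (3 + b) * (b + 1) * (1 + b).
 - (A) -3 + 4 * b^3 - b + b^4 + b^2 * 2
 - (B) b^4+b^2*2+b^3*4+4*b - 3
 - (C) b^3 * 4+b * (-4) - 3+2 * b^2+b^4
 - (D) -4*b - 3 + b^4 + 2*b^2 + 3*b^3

Expanding (b - 1) * (3 + b) * (b + 1) * (1 + b):
= b^3 * 4+b * (-4) - 3+2 * b^2+b^4
C) b^3 * 4+b * (-4) - 3+2 * b^2+b^4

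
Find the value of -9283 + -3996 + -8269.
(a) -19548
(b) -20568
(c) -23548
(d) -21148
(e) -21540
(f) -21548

First: -9283 + -3996 = -13279
Then: -13279 + -8269 = -21548
f) -21548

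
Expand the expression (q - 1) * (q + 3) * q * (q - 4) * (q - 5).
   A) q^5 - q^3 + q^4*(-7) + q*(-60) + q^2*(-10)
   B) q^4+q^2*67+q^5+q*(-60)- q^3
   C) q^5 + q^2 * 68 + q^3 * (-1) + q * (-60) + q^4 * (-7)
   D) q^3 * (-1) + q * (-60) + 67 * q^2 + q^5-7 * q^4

Expanding (q - 1) * (q + 3) * q * (q - 4) * (q - 5):
= q^3 * (-1) + q * (-60) + 67 * q^2 + q^5-7 * q^4
D) q^3 * (-1) + q * (-60) + 67 * q^2 + q^5-7 * q^4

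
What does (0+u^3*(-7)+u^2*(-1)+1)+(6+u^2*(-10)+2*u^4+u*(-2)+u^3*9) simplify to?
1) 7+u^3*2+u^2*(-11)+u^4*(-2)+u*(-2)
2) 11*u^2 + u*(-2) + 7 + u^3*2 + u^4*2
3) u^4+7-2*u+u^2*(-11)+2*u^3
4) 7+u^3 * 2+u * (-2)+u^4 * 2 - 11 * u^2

Adding the polynomials and combining like terms:
(0 + u^3*(-7) + u^2*(-1) + 1) + (6 + u^2*(-10) + 2*u^4 + u*(-2) + u^3*9)
= 7+u^3 * 2+u * (-2)+u^4 * 2 - 11 * u^2
4) 7+u^3 * 2+u * (-2)+u^4 * 2 - 11 * u^2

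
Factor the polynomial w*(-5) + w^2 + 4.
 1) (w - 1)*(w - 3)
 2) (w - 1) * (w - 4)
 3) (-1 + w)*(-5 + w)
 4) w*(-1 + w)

We need to factor w*(-5) + w^2 + 4.
The factored form is (w - 1) * (w - 4).
2) (w - 1) * (w - 4)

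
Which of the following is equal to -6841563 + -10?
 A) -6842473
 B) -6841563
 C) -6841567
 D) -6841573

-6841563 + -10 = -6841573
D) -6841573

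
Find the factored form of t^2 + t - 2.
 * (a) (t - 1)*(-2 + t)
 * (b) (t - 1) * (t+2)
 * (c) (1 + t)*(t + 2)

We need to factor t^2 + t - 2.
The factored form is (t - 1) * (t+2).
b) (t - 1) * (t+2)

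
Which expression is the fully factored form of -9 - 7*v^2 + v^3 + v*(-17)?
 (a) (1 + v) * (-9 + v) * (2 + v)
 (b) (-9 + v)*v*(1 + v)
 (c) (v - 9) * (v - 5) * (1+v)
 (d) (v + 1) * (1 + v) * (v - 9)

We need to factor -9 - 7*v^2 + v^3 + v*(-17).
The factored form is (v + 1) * (1 + v) * (v - 9).
d) (v + 1) * (1 + v) * (v - 9)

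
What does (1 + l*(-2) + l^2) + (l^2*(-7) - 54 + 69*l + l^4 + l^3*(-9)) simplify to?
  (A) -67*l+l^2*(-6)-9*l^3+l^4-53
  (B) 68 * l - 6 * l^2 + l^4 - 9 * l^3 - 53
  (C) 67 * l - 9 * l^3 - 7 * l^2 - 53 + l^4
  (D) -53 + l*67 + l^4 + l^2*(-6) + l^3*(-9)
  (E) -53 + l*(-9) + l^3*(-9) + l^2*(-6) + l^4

Adding the polynomials and combining like terms:
(1 + l*(-2) + l^2) + (l^2*(-7) - 54 + 69*l + l^4 + l^3*(-9))
= -53 + l*67 + l^4 + l^2*(-6) + l^3*(-9)
D) -53 + l*67 + l^4 + l^2*(-6) + l^3*(-9)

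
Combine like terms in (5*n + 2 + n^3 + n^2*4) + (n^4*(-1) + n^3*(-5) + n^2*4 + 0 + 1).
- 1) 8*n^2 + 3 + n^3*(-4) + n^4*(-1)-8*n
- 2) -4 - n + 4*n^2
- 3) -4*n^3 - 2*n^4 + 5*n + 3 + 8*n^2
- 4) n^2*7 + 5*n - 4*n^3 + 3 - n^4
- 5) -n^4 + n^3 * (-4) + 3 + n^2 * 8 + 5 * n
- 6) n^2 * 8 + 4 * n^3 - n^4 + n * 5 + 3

Adding the polynomials and combining like terms:
(5*n + 2 + n^3 + n^2*4) + (n^4*(-1) + n^3*(-5) + n^2*4 + 0 + 1)
= -n^4 + n^3 * (-4) + 3 + n^2 * 8 + 5 * n
5) -n^4 + n^3 * (-4) + 3 + n^2 * 8 + 5 * n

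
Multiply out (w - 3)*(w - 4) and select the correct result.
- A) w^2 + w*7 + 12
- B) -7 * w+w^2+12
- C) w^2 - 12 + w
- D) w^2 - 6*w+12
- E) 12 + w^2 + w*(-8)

Expanding (w - 3)*(w - 4):
= -7 * w+w^2+12
B) -7 * w+w^2+12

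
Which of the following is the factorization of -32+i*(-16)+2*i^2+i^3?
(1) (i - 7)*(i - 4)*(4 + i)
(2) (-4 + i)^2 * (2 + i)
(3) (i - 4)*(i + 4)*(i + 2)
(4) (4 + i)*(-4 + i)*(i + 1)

We need to factor -32+i*(-16)+2*i^2+i^3.
The factored form is (i - 4)*(i + 4)*(i + 2).
3) (i - 4)*(i + 4)*(i + 2)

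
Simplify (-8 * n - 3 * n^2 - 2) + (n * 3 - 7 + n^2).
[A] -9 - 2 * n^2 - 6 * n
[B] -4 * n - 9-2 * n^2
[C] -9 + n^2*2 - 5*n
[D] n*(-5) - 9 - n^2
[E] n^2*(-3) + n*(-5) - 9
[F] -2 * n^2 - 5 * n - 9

Adding the polynomials and combining like terms:
(-8*n - 3*n^2 - 2) + (n*3 - 7 + n^2)
= -2 * n^2 - 5 * n - 9
F) -2 * n^2 - 5 * n - 9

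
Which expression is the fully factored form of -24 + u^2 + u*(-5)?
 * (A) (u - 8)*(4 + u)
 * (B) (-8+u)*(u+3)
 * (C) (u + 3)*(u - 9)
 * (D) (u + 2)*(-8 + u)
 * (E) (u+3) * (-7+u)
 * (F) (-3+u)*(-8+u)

We need to factor -24 + u^2 + u*(-5).
The factored form is (-8+u)*(u+3).
B) (-8+u)*(u+3)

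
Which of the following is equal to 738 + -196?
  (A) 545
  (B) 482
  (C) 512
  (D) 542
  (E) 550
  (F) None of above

738 + -196 = 542
D) 542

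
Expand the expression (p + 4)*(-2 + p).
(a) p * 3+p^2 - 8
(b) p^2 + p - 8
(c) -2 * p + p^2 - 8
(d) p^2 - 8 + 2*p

Expanding (p + 4)*(-2 + p):
= p^2 - 8 + 2*p
d) p^2 - 8 + 2*p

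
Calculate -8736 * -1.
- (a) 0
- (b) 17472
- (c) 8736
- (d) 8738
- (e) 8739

-8736 * -1 = 8736
c) 8736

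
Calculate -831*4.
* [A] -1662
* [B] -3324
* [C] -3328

-831 * 4 = -3324
B) -3324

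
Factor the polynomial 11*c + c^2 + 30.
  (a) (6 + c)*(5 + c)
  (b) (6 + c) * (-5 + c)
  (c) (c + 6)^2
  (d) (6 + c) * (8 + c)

We need to factor 11*c + c^2 + 30.
The factored form is (6 + c)*(5 + c).
a) (6 + c)*(5 + c)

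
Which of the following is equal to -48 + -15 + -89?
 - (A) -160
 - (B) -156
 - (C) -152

First: -48 + -15 = -63
Then: -63 + -89 = -152
C) -152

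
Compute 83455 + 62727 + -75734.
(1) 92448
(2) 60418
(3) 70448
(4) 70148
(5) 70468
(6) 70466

First: 83455 + 62727 = 146182
Then: 146182 + -75734 = 70448
3) 70448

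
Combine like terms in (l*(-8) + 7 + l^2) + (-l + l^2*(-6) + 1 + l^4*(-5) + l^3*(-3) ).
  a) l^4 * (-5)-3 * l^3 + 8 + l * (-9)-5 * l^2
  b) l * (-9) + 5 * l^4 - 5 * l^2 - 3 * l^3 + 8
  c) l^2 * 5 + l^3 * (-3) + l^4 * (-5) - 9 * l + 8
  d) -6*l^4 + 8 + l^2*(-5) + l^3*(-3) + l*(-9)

Adding the polynomials and combining like terms:
(l*(-8) + 7 + l^2) + (-l + l^2*(-6) + 1 + l^4*(-5) + l^3*(-3))
= l^4 * (-5)-3 * l^3 + 8 + l * (-9)-5 * l^2
a) l^4 * (-5)-3 * l^3 + 8 + l * (-9)-5 * l^2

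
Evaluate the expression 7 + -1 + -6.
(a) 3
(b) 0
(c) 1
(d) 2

First: 7 + -1 = 6
Then: 6 + -6 = 0
b) 0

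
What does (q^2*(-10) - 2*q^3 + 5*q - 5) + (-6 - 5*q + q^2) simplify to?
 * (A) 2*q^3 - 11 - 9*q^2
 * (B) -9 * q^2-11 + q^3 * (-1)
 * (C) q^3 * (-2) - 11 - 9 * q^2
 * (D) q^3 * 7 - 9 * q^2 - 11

Adding the polynomials and combining like terms:
(q^2*(-10) - 2*q^3 + 5*q - 5) + (-6 - 5*q + q^2)
= q^3 * (-2) - 11 - 9 * q^2
C) q^3 * (-2) - 11 - 9 * q^2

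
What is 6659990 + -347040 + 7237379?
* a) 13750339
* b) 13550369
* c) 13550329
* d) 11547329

First: 6659990 + -347040 = 6312950
Then: 6312950 + 7237379 = 13550329
c) 13550329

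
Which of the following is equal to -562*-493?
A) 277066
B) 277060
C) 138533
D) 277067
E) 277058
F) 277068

-562 * -493 = 277066
A) 277066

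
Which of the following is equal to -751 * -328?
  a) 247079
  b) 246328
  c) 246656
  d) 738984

-751 * -328 = 246328
b) 246328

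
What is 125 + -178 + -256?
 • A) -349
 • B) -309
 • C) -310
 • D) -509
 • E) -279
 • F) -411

First: 125 + -178 = -53
Then: -53 + -256 = -309
B) -309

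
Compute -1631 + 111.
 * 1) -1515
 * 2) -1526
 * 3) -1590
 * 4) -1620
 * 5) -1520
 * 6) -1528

-1631 + 111 = -1520
5) -1520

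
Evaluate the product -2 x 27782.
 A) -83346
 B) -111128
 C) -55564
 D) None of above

-2 * 27782 = -55564
C) -55564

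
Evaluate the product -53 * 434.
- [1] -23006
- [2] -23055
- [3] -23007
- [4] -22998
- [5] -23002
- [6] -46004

-53 * 434 = -23002
5) -23002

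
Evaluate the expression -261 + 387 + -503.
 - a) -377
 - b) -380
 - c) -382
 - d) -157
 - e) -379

First: -261 + 387 = 126
Then: 126 + -503 = -377
a) -377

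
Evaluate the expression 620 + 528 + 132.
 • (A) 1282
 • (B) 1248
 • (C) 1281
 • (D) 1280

First: 620 + 528 = 1148
Then: 1148 + 132 = 1280
D) 1280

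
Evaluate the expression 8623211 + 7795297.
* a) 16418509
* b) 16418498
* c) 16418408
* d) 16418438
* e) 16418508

8623211 + 7795297 = 16418508
e) 16418508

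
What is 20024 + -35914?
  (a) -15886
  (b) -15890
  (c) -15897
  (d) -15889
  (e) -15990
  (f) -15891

20024 + -35914 = -15890
b) -15890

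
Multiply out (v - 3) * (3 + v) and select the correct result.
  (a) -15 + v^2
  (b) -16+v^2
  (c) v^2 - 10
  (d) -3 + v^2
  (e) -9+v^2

Expanding (v - 3) * (3 + v):
= -9+v^2
e) -9+v^2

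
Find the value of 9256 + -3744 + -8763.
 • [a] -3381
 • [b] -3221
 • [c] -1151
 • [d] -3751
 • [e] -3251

First: 9256 + -3744 = 5512
Then: 5512 + -8763 = -3251
e) -3251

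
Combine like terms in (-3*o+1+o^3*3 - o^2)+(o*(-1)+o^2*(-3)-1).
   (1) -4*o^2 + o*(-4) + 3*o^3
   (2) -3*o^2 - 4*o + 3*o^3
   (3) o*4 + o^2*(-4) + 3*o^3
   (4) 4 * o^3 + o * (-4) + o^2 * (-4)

Adding the polynomials and combining like terms:
(-3*o + 1 + o^3*3 - o^2) + (o*(-1) + o^2*(-3) - 1)
= -4*o^2 + o*(-4) + 3*o^3
1) -4*o^2 + o*(-4) + 3*o^3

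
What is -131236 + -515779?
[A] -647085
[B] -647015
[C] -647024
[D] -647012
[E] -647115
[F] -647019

-131236 + -515779 = -647015
B) -647015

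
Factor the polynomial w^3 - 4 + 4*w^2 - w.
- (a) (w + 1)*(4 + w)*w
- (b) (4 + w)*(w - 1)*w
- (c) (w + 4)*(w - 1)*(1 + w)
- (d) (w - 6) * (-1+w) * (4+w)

We need to factor w^3 - 4 + 4*w^2 - w.
The factored form is (w + 4)*(w - 1)*(1 + w).
c) (w + 4)*(w - 1)*(1 + w)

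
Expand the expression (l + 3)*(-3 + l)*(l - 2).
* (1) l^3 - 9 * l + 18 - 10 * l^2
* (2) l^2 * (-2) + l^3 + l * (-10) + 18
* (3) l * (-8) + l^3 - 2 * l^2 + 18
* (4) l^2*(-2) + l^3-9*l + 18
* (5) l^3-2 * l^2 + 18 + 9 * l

Expanding (l + 3)*(-3 + l)*(l - 2):
= l^2*(-2) + l^3-9*l + 18
4) l^2*(-2) + l^3-9*l + 18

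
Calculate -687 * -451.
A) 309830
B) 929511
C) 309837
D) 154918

-687 * -451 = 309837
C) 309837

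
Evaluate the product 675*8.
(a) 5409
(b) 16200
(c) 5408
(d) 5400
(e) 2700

675 * 8 = 5400
d) 5400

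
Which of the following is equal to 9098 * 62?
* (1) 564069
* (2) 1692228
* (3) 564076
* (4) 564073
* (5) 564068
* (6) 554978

9098 * 62 = 564076
3) 564076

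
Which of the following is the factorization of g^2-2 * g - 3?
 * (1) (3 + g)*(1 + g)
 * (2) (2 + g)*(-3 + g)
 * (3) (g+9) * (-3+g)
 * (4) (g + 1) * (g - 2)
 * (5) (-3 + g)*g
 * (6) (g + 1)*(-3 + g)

We need to factor g^2-2 * g - 3.
The factored form is (g + 1)*(-3 + g).
6) (g + 1)*(-3 + g)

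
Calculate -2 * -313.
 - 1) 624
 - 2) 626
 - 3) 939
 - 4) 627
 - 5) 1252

-2 * -313 = 626
2) 626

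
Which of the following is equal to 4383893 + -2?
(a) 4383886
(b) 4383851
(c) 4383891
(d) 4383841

4383893 + -2 = 4383891
c) 4383891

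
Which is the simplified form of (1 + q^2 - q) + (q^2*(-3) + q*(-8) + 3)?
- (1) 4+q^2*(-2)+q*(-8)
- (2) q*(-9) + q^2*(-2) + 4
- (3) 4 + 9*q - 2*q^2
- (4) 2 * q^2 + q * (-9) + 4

Adding the polynomials and combining like terms:
(1 + q^2 - q) + (q^2*(-3) + q*(-8) + 3)
= q*(-9) + q^2*(-2) + 4
2) q*(-9) + q^2*(-2) + 4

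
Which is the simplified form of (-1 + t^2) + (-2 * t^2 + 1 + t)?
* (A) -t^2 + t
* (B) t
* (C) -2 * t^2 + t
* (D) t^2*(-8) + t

Adding the polynomials and combining like terms:
(-1 + t^2) + (-2*t^2 + 1 + t)
= -t^2 + t
A) -t^2 + t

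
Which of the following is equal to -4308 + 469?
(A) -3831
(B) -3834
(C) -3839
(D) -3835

-4308 + 469 = -3839
C) -3839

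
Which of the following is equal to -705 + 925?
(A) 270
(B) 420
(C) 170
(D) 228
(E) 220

-705 + 925 = 220
E) 220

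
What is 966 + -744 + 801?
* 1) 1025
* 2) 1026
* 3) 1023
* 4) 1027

First: 966 + -744 = 222
Then: 222 + 801 = 1023
3) 1023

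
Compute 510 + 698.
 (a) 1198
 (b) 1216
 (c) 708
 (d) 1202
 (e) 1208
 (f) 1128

510 + 698 = 1208
e) 1208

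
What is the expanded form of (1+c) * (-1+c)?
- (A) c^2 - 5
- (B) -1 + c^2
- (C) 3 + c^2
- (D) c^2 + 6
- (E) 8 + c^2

Expanding (1+c) * (-1+c):
= -1 + c^2
B) -1 + c^2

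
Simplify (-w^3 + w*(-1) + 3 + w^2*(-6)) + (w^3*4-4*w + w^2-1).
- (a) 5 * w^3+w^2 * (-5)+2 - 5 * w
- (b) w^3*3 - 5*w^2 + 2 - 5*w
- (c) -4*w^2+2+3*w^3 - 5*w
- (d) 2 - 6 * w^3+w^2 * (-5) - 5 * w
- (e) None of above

Adding the polynomials and combining like terms:
(-w^3 + w*(-1) + 3 + w^2*(-6)) + (w^3*4 - 4*w + w^2 - 1)
= w^3*3 - 5*w^2 + 2 - 5*w
b) w^3*3 - 5*w^2 + 2 - 5*w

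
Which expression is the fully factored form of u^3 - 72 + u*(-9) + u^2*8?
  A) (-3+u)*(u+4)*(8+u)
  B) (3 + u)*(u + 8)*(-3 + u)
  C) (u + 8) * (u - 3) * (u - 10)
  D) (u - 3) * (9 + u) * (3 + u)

We need to factor u^3 - 72 + u*(-9) + u^2*8.
The factored form is (3 + u)*(u + 8)*(-3 + u).
B) (3 + u)*(u + 8)*(-3 + u)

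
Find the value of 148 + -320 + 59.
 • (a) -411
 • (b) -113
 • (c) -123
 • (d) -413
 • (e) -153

First: 148 + -320 = -172
Then: -172 + 59 = -113
b) -113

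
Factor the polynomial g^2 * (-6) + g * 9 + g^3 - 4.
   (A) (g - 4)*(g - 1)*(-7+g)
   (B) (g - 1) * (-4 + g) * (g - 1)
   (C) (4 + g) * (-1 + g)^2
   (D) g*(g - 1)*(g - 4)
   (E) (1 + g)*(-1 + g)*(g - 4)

We need to factor g^2 * (-6) + g * 9 + g^3 - 4.
The factored form is (g - 1) * (-4 + g) * (g - 1).
B) (g - 1) * (-4 + g) * (g - 1)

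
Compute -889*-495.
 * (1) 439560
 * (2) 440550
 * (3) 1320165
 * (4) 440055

-889 * -495 = 440055
4) 440055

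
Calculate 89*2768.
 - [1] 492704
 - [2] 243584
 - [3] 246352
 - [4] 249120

89 * 2768 = 246352
3) 246352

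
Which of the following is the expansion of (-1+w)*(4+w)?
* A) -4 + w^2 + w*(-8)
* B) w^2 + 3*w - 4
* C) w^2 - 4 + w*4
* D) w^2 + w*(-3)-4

Expanding (-1+w)*(4+w):
= w^2 + 3*w - 4
B) w^2 + 3*w - 4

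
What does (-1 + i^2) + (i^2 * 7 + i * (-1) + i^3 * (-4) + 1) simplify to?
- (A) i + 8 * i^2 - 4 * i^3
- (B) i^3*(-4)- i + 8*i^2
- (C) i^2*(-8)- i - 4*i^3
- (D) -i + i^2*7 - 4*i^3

Adding the polynomials and combining like terms:
(-1 + i^2) + (i^2*7 + i*(-1) + i^3*(-4) + 1)
= i^3*(-4)- i + 8*i^2
B) i^3*(-4)- i + 8*i^2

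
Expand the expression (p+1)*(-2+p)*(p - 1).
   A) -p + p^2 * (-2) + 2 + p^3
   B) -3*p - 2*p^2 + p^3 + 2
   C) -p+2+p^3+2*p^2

Expanding (p+1)*(-2+p)*(p - 1):
= -p + p^2 * (-2) + 2 + p^3
A) -p + p^2 * (-2) + 2 + p^3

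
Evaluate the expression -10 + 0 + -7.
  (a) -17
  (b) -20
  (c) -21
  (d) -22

First: -10 + 0 = -10
Then: -10 + -7 = -17
a) -17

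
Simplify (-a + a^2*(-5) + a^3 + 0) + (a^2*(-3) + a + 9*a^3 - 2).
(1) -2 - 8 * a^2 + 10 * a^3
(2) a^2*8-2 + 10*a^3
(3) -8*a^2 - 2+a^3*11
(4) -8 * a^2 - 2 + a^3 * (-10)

Adding the polynomials and combining like terms:
(-a + a^2*(-5) + a^3 + 0) + (a^2*(-3) + a + 9*a^3 - 2)
= -2 - 8 * a^2 + 10 * a^3
1) -2 - 8 * a^2 + 10 * a^3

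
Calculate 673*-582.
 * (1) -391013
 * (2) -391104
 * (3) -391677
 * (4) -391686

673 * -582 = -391686
4) -391686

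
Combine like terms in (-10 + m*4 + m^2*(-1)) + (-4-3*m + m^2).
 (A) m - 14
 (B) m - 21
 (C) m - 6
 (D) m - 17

Adding the polynomials and combining like terms:
(-10 + m*4 + m^2*(-1)) + (-4 - 3*m + m^2)
= m - 14
A) m - 14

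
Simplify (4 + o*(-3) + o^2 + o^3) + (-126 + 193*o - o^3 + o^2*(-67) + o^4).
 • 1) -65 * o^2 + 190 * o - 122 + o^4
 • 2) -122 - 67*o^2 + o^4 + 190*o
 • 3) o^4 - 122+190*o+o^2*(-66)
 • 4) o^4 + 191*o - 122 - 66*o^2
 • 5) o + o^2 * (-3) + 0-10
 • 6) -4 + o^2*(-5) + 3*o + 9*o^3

Adding the polynomials and combining like terms:
(4 + o*(-3) + o^2 + o^3) + (-126 + 193*o - o^3 + o^2*(-67) + o^4)
= o^4 - 122+190*o+o^2*(-66)
3) o^4 - 122+190*o+o^2*(-66)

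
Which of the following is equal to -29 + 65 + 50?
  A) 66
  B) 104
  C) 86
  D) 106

First: -29 + 65 = 36
Then: 36 + 50 = 86
C) 86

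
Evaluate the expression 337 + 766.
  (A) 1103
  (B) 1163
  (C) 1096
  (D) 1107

337 + 766 = 1103
A) 1103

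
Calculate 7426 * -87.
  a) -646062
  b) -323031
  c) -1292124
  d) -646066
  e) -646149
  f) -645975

7426 * -87 = -646062
a) -646062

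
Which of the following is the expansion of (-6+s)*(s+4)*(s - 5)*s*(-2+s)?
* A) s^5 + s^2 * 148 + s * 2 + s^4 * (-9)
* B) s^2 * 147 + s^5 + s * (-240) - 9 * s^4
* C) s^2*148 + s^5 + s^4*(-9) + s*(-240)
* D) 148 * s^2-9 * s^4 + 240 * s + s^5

Expanding (-6+s)*(s+4)*(s - 5)*s*(-2+s):
= s^2*148 + s^5 + s^4*(-9) + s*(-240)
C) s^2*148 + s^5 + s^4*(-9) + s*(-240)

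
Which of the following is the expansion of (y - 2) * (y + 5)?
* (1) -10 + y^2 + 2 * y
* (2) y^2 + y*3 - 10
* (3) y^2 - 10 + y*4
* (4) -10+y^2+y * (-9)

Expanding (y - 2) * (y + 5):
= y^2 + y*3 - 10
2) y^2 + y*3 - 10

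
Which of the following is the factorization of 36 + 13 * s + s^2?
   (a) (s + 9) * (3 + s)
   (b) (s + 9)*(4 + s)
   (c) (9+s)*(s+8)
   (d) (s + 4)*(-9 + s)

We need to factor 36 + 13 * s + s^2.
The factored form is (s + 9)*(4 + s).
b) (s + 9)*(4 + s)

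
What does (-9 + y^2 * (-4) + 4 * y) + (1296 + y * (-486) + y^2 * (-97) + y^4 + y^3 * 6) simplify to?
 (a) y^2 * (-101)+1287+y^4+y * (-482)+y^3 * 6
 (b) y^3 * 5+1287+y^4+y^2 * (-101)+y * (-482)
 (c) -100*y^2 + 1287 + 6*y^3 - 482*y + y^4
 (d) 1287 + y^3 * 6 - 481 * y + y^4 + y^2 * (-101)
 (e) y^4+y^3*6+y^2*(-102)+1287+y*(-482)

Adding the polynomials and combining like terms:
(-9 + y^2*(-4) + 4*y) + (1296 + y*(-486) + y^2*(-97) + y^4 + y^3*6)
= y^2 * (-101)+1287+y^4+y * (-482)+y^3 * 6
a) y^2 * (-101)+1287+y^4+y * (-482)+y^3 * 6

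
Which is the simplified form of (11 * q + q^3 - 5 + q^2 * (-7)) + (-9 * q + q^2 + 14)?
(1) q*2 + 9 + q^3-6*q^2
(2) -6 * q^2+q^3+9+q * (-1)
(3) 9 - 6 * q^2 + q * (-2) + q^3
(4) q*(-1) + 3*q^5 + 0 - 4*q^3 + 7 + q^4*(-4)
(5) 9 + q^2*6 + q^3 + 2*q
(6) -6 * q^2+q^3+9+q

Adding the polynomials and combining like terms:
(11*q + q^3 - 5 + q^2*(-7)) + (-9*q + q^2 + 14)
= q*2 + 9 + q^3-6*q^2
1) q*2 + 9 + q^3-6*q^2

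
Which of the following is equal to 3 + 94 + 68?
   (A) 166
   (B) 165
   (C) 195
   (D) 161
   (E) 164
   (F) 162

First: 3 + 94 = 97
Then: 97 + 68 = 165
B) 165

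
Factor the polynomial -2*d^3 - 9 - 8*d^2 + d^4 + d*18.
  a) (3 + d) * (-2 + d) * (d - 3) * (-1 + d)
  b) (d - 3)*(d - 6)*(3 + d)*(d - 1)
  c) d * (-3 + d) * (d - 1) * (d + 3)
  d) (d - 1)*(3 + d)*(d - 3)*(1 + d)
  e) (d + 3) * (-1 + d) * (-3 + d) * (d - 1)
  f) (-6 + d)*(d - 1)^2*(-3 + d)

We need to factor -2*d^3 - 9 - 8*d^2 + d^4 + d*18.
The factored form is (d + 3) * (-1 + d) * (-3 + d) * (d - 1).
e) (d + 3) * (-1 + d) * (-3 + d) * (d - 1)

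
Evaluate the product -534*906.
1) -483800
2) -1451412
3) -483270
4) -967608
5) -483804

-534 * 906 = -483804
5) -483804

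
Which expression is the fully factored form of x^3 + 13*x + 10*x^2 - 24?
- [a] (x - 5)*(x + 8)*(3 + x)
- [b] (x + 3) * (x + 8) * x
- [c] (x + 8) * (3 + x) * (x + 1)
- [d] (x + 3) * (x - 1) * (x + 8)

We need to factor x^3 + 13*x + 10*x^2 - 24.
The factored form is (x + 3) * (x - 1) * (x + 8).
d) (x + 3) * (x - 1) * (x + 8)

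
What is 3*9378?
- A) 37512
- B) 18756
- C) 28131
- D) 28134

3 * 9378 = 28134
D) 28134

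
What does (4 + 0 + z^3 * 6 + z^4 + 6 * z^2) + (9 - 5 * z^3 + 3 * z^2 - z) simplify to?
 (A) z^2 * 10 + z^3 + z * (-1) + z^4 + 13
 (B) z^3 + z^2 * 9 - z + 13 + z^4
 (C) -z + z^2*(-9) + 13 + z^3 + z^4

Adding the polynomials and combining like terms:
(4 + 0 + z^3*6 + z^4 + 6*z^2) + (9 - 5*z^3 + 3*z^2 - z)
= z^3 + z^2 * 9 - z + 13 + z^4
B) z^3 + z^2 * 9 - z + 13 + z^4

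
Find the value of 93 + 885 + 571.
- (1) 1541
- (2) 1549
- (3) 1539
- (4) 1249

First: 93 + 885 = 978
Then: 978 + 571 = 1549
2) 1549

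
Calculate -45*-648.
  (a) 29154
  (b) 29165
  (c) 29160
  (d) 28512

-45 * -648 = 29160
c) 29160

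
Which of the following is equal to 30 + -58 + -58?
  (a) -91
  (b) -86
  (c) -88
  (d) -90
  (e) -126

First: 30 + -58 = -28
Then: -28 + -58 = -86
b) -86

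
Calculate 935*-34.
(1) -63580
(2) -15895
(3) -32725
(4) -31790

935 * -34 = -31790
4) -31790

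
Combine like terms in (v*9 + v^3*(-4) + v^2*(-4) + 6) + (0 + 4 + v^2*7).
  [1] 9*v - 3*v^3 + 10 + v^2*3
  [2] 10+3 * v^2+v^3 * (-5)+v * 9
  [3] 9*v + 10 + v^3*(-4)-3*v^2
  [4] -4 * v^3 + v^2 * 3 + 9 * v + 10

Adding the polynomials and combining like terms:
(v*9 + v^3*(-4) + v^2*(-4) + 6) + (0 + 4 + v^2*7)
= -4 * v^3 + v^2 * 3 + 9 * v + 10
4) -4 * v^3 + v^2 * 3 + 9 * v + 10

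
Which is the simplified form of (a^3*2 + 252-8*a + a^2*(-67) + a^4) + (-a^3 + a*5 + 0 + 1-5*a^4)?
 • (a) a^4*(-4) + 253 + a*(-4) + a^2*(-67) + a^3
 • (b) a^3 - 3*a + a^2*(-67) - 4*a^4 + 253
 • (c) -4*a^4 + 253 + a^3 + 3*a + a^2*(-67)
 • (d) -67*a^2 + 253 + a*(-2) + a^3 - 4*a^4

Adding the polynomials and combining like terms:
(a^3*2 + 252 - 8*a + a^2*(-67) + a^4) + (-a^3 + a*5 + 0 + 1 - 5*a^4)
= a^3 - 3*a + a^2*(-67) - 4*a^4 + 253
b) a^3 - 3*a + a^2*(-67) - 4*a^4 + 253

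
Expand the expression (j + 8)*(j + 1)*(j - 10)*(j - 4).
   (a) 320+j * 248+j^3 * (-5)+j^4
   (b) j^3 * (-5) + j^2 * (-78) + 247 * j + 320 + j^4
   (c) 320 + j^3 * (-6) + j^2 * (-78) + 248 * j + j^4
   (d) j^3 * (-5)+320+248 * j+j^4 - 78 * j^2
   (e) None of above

Expanding (j + 8)*(j + 1)*(j - 10)*(j - 4):
= j^3 * (-5)+320+248 * j+j^4 - 78 * j^2
d) j^3 * (-5)+320+248 * j+j^4 - 78 * j^2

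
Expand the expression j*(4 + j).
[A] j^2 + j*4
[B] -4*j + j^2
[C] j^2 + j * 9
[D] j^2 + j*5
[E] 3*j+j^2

Expanding j*(4 + j):
= j^2 + j*4
A) j^2 + j*4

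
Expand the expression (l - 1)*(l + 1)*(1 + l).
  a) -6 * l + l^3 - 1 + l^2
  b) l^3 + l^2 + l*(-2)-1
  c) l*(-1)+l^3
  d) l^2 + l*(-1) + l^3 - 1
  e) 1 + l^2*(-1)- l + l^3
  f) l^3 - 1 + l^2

Expanding (l - 1)*(l + 1)*(1 + l):
= l^2 + l*(-1) + l^3 - 1
d) l^2 + l*(-1) + l^3 - 1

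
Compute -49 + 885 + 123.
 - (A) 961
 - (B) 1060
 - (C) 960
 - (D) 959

First: -49 + 885 = 836
Then: 836 + 123 = 959
D) 959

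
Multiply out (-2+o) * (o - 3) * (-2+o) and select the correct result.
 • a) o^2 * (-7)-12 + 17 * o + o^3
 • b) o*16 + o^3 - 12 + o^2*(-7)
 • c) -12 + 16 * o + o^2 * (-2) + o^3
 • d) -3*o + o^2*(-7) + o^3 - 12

Expanding (-2+o) * (o - 3) * (-2+o):
= o*16 + o^3 - 12 + o^2*(-7)
b) o*16 + o^3 - 12 + o^2*(-7)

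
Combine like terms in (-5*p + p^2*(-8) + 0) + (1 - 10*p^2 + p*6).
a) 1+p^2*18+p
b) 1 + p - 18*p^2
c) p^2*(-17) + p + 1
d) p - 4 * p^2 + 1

Adding the polynomials and combining like terms:
(-5*p + p^2*(-8) + 0) + (1 - 10*p^2 + p*6)
= 1 + p - 18*p^2
b) 1 + p - 18*p^2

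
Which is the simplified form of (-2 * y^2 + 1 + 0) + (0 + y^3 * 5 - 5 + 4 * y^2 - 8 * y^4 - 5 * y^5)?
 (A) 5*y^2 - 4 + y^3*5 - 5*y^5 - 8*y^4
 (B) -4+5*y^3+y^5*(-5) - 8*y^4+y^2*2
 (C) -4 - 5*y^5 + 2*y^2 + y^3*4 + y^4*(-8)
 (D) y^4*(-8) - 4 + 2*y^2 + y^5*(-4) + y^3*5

Adding the polynomials and combining like terms:
(-2*y^2 + 1 + 0) + (0 + y^3*5 - 5 + 4*y^2 - 8*y^4 - 5*y^5)
= -4+5*y^3+y^5*(-5) - 8*y^4+y^2*2
B) -4+5*y^3+y^5*(-5) - 8*y^4+y^2*2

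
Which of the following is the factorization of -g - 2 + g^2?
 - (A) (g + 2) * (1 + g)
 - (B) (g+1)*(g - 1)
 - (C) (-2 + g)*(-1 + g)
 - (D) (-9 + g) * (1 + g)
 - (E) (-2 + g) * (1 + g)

We need to factor -g - 2 + g^2.
The factored form is (-2 + g) * (1 + g).
E) (-2 + g) * (1 + g)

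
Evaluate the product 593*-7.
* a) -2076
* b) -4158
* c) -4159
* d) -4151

593 * -7 = -4151
d) -4151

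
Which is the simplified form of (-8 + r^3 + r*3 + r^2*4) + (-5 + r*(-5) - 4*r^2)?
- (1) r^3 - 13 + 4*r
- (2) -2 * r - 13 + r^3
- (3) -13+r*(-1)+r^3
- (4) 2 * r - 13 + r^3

Adding the polynomials and combining like terms:
(-8 + r^3 + r*3 + r^2*4) + (-5 + r*(-5) - 4*r^2)
= -2 * r - 13 + r^3
2) -2 * r - 13 + r^3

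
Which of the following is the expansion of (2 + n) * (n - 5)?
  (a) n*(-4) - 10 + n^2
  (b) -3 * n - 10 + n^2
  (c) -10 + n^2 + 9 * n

Expanding (2 + n) * (n - 5):
= -3 * n - 10 + n^2
b) -3 * n - 10 + n^2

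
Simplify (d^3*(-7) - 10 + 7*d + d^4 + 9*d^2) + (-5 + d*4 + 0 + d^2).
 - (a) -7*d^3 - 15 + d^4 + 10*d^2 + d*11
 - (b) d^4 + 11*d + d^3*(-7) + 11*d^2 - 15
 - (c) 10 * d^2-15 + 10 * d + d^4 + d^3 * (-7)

Adding the polynomials and combining like terms:
(d^3*(-7) - 10 + 7*d + d^4 + 9*d^2) + (-5 + d*4 + 0 + d^2)
= -7*d^3 - 15 + d^4 + 10*d^2 + d*11
a) -7*d^3 - 15 + d^4 + 10*d^2 + d*11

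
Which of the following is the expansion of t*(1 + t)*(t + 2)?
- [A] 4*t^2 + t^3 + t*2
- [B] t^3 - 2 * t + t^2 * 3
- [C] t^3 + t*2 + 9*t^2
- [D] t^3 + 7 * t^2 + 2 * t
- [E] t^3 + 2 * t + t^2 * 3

Expanding t*(1 + t)*(t + 2):
= t^3 + 2 * t + t^2 * 3
E) t^3 + 2 * t + t^2 * 3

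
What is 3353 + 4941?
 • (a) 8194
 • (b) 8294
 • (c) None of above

3353 + 4941 = 8294
b) 8294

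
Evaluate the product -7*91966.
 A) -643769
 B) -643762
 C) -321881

-7 * 91966 = -643762
B) -643762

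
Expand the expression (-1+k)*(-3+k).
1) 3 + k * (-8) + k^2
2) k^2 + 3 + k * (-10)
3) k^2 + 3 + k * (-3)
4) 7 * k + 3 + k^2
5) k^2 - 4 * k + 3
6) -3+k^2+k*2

Expanding (-1+k)*(-3+k):
= k^2 - 4 * k + 3
5) k^2 - 4 * k + 3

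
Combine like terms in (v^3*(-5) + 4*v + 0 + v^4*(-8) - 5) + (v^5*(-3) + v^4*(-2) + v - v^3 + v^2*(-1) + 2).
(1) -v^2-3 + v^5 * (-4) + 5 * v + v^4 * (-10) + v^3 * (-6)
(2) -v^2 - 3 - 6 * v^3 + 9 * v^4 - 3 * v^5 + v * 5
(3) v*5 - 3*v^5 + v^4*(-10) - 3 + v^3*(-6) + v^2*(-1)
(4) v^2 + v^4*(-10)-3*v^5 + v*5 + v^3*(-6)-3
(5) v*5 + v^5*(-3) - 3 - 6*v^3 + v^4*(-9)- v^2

Adding the polynomials and combining like terms:
(v^3*(-5) + 4*v + 0 + v^4*(-8) - 5) + (v^5*(-3) + v^4*(-2) + v - v^3 + v^2*(-1) + 2)
= v*5 - 3*v^5 + v^4*(-10) - 3 + v^3*(-6) + v^2*(-1)
3) v*5 - 3*v^5 + v^4*(-10) - 3 + v^3*(-6) + v^2*(-1)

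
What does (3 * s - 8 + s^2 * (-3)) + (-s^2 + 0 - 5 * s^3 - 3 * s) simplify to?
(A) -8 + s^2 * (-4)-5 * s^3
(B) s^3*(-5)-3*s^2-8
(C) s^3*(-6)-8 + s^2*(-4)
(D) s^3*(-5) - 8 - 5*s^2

Adding the polynomials and combining like terms:
(3*s - 8 + s^2*(-3)) + (-s^2 + 0 - 5*s^3 - 3*s)
= -8 + s^2 * (-4)-5 * s^3
A) -8 + s^2 * (-4)-5 * s^3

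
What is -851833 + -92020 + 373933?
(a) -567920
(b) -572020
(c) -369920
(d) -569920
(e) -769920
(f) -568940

First: -851833 + -92020 = -943853
Then: -943853 + 373933 = -569920
d) -569920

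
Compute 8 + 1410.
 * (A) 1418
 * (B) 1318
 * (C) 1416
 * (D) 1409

8 + 1410 = 1418
A) 1418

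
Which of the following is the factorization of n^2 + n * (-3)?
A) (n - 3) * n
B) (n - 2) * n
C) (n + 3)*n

We need to factor n^2 + n * (-3).
The factored form is (n - 3) * n.
A) (n - 3) * n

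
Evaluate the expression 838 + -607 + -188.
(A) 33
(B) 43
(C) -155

First: 838 + -607 = 231
Then: 231 + -188 = 43
B) 43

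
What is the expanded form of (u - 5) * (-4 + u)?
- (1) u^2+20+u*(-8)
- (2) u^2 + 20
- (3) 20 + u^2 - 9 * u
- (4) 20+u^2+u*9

Expanding (u - 5) * (-4 + u):
= 20 + u^2 - 9 * u
3) 20 + u^2 - 9 * u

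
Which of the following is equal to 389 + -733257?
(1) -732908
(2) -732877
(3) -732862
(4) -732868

389 + -733257 = -732868
4) -732868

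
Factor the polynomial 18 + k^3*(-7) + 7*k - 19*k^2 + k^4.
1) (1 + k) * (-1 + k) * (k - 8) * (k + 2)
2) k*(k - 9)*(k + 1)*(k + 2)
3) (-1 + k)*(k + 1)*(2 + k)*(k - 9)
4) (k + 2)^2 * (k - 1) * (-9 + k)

We need to factor 18 + k^3*(-7) + 7*k - 19*k^2 + k^4.
The factored form is (-1 + k)*(k + 1)*(2 + k)*(k - 9).
3) (-1 + k)*(k + 1)*(2 + k)*(k - 9)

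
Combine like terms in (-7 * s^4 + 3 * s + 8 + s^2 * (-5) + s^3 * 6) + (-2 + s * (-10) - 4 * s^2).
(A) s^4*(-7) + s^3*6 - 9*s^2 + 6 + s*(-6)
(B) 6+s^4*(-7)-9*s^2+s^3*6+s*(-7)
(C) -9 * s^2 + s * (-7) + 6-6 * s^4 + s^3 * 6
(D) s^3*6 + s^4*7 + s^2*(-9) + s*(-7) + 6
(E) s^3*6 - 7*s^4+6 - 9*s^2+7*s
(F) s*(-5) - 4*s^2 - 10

Adding the polynomials and combining like terms:
(-7*s^4 + 3*s + 8 + s^2*(-5) + s^3*6) + (-2 + s*(-10) - 4*s^2)
= 6+s^4*(-7)-9*s^2+s^3*6+s*(-7)
B) 6+s^4*(-7)-9*s^2+s^3*6+s*(-7)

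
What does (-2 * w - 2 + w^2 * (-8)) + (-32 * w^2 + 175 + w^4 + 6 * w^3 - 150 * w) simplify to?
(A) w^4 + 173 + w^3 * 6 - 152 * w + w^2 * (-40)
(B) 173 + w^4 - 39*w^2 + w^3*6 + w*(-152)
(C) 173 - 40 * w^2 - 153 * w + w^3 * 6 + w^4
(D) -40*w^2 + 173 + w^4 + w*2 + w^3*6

Adding the polynomials and combining like terms:
(-2*w - 2 + w^2*(-8)) + (-32*w^2 + 175 + w^4 + 6*w^3 - 150*w)
= w^4 + 173 + w^3 * 6 - 152 * w + w^2 * (-40)
A) w^4 + 173 + w^3 * 6 - 152 * w + w^2 * (-40)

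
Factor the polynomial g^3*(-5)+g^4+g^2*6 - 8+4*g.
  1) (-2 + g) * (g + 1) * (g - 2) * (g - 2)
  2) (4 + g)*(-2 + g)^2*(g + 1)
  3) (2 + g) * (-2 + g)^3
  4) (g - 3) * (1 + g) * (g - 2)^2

We need to factor g^3*(-5)+g^4+g^2*6 - 8+4*g.
The factored form is (-2 + g) * (g + 1) * (g - 2) * (g - 2).
1) (-2 + g) * (g + 1) * (g - 2) * (g - 2)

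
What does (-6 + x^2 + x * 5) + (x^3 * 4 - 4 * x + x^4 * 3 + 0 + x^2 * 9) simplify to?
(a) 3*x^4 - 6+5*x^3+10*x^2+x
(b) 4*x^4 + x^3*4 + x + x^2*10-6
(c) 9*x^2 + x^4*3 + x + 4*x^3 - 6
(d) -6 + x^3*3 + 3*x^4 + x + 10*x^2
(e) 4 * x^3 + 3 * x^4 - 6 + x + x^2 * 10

Adding the polynomials and combining like terms:
(-6 + x^2 + x*5) + (x^3*4 - 4*x + x^4*3 + 0 + x^2*9)
= 4 * x^3 + 3 * x^4 - 6 + x + x^2 * 10
e) 4 * x^3 + 3 * x^4 - 6 + x + x^2 * 10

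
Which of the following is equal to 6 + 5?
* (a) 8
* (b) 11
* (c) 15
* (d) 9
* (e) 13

6 + 5 = 11
b) 11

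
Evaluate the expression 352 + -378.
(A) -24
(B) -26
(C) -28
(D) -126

352 + -378 = -26
B) -26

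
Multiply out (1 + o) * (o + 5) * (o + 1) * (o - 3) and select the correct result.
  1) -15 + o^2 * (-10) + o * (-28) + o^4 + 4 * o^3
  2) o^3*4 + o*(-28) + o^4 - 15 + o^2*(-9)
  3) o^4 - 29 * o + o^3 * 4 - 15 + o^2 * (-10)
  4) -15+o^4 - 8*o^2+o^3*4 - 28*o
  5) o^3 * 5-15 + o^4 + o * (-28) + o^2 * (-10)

Expanding (1 + o) * (o + 5) * (o + 1) * (o - 3):
= -15 + o^2 * (-10) + o * (-28) + o^4 + 4 * o^3
1) -15 + o^2 * (-10) + o * (-28) + o^4 + 4 * o^3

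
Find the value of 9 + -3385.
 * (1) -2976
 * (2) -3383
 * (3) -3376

9 + -3385 = -3376
3) -3376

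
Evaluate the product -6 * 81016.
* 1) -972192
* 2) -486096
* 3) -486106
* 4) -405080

-6 * 81016 = -486096
2) -486096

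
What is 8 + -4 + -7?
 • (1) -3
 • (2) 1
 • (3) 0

First: 8 + -4 = 4
Then: 4 + -7 = -3
1) -3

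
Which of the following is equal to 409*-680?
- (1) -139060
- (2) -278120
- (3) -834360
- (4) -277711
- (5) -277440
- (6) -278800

409 * -680 = -278120
2) -278120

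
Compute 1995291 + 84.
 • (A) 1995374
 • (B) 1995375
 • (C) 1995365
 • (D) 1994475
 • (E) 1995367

1995291 + 84 = 1995375
B) 1995375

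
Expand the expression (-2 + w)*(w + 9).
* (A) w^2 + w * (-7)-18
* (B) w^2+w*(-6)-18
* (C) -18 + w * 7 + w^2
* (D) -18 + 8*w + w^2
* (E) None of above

Expanding (-2 + w)*(w + 9):
= -18 + w * 7 + w^2
C) -18 + w * 7 + w^2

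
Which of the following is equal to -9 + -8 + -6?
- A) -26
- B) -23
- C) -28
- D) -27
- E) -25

First: -9 + -8 = -17
Then: -17 + -6 = -23
B) -23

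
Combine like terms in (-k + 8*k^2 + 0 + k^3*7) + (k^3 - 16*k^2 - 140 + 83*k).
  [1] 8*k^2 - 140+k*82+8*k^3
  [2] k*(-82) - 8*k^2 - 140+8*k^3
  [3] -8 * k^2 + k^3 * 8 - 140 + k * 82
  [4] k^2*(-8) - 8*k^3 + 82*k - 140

Adding the polynomials and combining like terms:
(-k + 8*k^2 + 0 + k^3*7) + (k^3 - 16*k^2 - 140 + 83*k)
= -8 * k^2 + k^3 * 8 - 140 + k * 82
3) -8 * k^2 + k^3 * 8 - 140 + k * 82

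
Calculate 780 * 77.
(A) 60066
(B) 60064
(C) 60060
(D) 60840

780 * 77 = 60060
C) 60060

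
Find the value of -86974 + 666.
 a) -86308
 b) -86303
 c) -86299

-86974 + 666 = -86308
a) -86308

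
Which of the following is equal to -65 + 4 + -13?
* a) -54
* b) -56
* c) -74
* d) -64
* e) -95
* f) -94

First: -65 + 4 = -61
Then: -61 + -13 = -74
c) -74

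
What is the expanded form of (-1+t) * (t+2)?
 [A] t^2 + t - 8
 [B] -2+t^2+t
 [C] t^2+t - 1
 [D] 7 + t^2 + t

Expanding (-1+t) * (t+2):
= -2+t^2+t
B) -2+t^2+t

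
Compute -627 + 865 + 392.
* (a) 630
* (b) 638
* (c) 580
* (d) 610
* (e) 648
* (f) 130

First: -627 + 865 = 238
Then: 238 + 392 = 630
a) 630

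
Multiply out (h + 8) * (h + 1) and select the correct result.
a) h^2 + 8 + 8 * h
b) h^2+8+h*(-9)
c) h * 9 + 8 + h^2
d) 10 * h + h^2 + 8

Expanding (h + 8) * (h + 1):
= h * 9 + 8 + h^2
c) h * 9 + 8 + h^2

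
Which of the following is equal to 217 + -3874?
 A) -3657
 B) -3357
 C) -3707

217 + -3874 = -3657
A) -3657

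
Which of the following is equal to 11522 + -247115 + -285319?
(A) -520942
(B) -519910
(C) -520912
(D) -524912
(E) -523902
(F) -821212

First: 11522 + -247115 = -235593
Then: -235593 + -285319 = -520912
C) -520912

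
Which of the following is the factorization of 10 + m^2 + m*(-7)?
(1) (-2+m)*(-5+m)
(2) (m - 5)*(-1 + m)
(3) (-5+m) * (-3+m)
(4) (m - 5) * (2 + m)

We need to factor 10 + m^2 + m*(-7).
The factored form is (-2+m)*(-5+m).
1) (-2+m)*(-5+m)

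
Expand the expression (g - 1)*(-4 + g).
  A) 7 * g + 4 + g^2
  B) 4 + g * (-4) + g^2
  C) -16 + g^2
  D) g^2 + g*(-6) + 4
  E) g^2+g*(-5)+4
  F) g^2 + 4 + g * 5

Expanding (g - 1)*(-4 + g):
= g^2+g*(-5)+4
E) g^2+g*(-5)+4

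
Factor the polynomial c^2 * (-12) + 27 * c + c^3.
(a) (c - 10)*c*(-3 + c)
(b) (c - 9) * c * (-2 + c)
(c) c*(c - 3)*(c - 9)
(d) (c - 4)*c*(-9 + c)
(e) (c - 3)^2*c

We need to factor c^2 * (-12) + 27 * c + c^3.
The factored form is c*(c - 3)*(c - 9).
c) c*(c - 3)*(c - 9)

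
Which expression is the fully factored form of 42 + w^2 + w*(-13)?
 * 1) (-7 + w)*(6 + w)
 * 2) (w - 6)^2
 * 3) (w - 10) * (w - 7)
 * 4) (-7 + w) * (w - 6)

We need to factor 42 + w^2 + w*(-13).
The factored form is (-7 + w) * (w - 6).
4) (-7 + w) * (w - 6)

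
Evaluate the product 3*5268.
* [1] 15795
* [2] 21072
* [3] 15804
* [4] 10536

3 * 5268 = 15804
3) 15804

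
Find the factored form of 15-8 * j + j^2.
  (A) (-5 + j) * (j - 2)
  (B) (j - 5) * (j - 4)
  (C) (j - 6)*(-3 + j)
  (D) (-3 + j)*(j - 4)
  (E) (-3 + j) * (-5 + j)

We need to factor 15-8 * j + j^2.
The factored form is (-3 + j) * (-5 + j).
E) (-3 + j) * (-5 + j)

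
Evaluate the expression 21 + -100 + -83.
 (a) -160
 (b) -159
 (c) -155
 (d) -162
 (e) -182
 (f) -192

First: 21 + -100 = -79
Then: -79 + -83 = -162
d) -162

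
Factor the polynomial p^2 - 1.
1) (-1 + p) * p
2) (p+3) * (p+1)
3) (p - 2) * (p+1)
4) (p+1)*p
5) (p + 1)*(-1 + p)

We need to factor p^2 - 1.
The factored form is (p + 1)*(-1 + p).
5) (p + 1)*(-1 + p)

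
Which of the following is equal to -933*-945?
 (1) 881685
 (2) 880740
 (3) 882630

-933 * -945 = 881685
1) 881685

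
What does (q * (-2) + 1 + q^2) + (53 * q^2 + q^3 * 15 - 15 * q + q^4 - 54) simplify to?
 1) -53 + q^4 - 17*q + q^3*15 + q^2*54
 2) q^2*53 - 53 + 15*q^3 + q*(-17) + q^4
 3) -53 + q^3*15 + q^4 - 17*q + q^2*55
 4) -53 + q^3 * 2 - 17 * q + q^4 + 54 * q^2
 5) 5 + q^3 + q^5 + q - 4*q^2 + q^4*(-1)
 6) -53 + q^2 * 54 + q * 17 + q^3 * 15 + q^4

Adding the polynomials and combining like terms:
(q*(-2) + 1 + q^2) + (53*q^2 + q^3*15 - 15*q + q^4 - 54)
= -53 + q^4 - 17*q + q^3*15 + q^2*54
1) -53 + q^4 - 17*q + q^3*15 + q^2*54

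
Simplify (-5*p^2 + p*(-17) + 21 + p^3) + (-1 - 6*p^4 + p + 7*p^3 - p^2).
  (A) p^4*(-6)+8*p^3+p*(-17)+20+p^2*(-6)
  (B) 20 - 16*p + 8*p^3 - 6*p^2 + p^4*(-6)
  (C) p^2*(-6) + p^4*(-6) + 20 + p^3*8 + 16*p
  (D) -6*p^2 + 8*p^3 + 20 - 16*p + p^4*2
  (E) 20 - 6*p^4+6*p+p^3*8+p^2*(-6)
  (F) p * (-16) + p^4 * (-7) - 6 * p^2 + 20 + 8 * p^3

Adding the polynomials and combining like terms:
(-5*p^2 + p*(-17) + 21 + p^3) + (-1 - 6*p^4 + p + 7*p^3 - p^2)
= 20 - 16*p + 8*p^3 - 6*p^2 + p^4*(-6)
B) 20 - 16*p + 8*p^3 - 6*p^2 + p^4*(-6)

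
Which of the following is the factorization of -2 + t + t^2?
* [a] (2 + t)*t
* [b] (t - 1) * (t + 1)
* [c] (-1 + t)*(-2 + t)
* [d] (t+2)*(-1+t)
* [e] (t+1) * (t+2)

We need to factor -2 + t + t^2.
The factored form is (t+2)*(-1+t).
d) (t+2)*(-1+t)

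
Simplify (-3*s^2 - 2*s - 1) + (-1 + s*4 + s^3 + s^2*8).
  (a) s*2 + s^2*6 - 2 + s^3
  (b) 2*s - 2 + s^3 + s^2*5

Adding the polynomials and combining like terms:
(-3*s^2 - 2*s - 1) + (-1 + s*4 + s^3 + s^2*8)
= 2*s - 2 + s^3 + s^2*5
b) 2*s - 2 + s^3 + s^2*5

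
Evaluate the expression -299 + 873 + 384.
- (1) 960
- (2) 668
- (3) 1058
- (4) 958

First: -299 + 873 = 574
Then: 574 + 384 = 958
4) 958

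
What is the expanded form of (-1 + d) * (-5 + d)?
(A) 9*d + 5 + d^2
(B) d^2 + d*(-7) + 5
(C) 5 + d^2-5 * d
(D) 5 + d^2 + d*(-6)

Expanding (-1 + d) * (-5 + d):
= 5 + d^2 + d*(-6)
D) 5 + d^2 + d*(-6)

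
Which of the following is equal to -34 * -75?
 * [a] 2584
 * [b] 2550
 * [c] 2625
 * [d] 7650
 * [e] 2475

-34 * -75 = 2550
b) 2550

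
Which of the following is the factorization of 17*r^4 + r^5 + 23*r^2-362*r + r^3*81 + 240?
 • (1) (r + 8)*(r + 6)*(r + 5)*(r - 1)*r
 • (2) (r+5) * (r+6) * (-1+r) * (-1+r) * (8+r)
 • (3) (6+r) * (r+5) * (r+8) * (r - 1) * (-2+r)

We need to factor 17*r^4 + r^5 + 23*r^2-362*r + r^3*81 + 240.
The factored form is (r+5) * (r+6) * (-1+r) * (-1+r) * (8+r).
2) (r+5) * (r+6) * (-1+r) * (-1+r) * (8+r)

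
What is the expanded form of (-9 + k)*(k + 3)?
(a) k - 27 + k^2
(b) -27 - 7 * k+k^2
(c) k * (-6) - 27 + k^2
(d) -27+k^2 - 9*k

Expanding (-9 + k)*(k + 3):
= k * (-6) - 27 + k^2
c) k * (-6) - 27 + k^2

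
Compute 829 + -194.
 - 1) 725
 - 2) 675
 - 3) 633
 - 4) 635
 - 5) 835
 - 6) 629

829 + -194 = 635
4) 635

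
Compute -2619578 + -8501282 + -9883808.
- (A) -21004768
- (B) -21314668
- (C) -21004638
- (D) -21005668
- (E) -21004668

First: -2619578 + -8501282 = -11120860
Then: -11120860 + -9883808 = -21004668
E) -21004668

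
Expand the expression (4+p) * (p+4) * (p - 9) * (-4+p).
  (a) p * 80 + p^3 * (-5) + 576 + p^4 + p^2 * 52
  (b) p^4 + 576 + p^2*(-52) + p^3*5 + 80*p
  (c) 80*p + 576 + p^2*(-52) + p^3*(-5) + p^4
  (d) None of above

Expanding (4+p) * (p+4) * (p - 9) * (-4+p):
= 80*p + 576 + p^2*(-52) + p^3*(-5) + p^4
c) 80*p + 576 + p^2*(-52) + p^3*(-5) + p^4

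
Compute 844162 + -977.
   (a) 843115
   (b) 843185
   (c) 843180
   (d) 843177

844162 + -977 = 843185
b) 843185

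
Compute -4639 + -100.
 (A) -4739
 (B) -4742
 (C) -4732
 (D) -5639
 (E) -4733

-4639 + -100 = -4739
A) -4739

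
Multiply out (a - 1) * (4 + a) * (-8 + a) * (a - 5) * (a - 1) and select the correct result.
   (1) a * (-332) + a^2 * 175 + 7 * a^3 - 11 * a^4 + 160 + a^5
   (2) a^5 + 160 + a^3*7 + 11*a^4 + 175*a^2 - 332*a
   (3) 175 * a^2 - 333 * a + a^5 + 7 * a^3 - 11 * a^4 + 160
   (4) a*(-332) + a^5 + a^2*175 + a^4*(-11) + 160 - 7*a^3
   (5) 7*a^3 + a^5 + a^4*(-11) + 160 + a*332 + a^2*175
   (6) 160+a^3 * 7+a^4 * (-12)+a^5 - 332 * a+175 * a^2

Expanding (a - 1) * (4 + a) * (-8 + a) * (a - 5) * (a - 1):
= a * (-332) + a^2 * 175 + 7 * a^3 - 11 * a^4 + 160 + a^5
1) a * (-332) + a^2 * 175 + 7 * a^3 - 11 * a^4 + 160 + a^5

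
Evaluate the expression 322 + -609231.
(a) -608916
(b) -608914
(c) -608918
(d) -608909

322 + -609231 = -608909
d) -608909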